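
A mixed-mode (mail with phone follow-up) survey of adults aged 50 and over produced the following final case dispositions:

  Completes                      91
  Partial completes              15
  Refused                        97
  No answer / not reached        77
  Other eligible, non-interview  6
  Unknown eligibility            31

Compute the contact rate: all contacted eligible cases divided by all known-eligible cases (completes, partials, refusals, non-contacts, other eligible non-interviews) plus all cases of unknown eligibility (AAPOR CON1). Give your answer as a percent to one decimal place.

65.9%

Top: 91 + 15 + 97 + 6 = 209
Base: 91 + 15 + 97 + 77 + 6 + 31 = 317
CON1 = 209 / 317 = 0.6593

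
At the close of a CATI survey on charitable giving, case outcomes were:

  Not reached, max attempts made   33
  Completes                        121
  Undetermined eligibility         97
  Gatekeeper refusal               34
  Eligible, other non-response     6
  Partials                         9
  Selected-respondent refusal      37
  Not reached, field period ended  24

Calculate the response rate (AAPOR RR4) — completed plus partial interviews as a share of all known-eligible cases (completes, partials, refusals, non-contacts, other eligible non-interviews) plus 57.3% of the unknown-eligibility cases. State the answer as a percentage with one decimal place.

40.7%

Refusals = 34 + 37 = 71
No contact after all attempts = 24 + 33 = 57
Num: 121 + 9 = 130
Known eligible: 121 + 9 + 71 + 57 + 6 = 264
Eligible share of unknowns: 0.5730 × 97 = 55.58
Base: 264 + 55.58 = 319.58
RR4 = 130 / 319.58 = 0.4068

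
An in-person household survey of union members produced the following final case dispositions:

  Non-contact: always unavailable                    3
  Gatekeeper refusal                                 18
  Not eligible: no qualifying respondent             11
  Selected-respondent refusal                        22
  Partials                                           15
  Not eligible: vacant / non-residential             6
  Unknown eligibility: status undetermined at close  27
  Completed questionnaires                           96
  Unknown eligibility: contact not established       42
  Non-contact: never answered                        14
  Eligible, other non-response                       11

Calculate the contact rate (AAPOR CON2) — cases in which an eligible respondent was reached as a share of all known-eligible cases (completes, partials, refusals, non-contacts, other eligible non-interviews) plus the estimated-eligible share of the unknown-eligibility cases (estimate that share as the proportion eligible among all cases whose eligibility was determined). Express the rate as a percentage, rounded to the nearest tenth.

66.9%

Refusals = 18 + 22 = 40
No answer / not reached = 14 + 3 = 17
Unknown eligibility = 42 + 27 = 69
Out of scope = 11 + 6 = 17
Numerator: 96 + 15 + 40 + 11 = 162
Eligible (known): 96 + 15 + 40 + 17 + 11 = 179
e = 179 / (179 + 17) = 179 / 196 = 0.9133
Estimated eligible among unknowns: 0.9133 × 69 = 63.02
Base: 179 + 63.02 = 242.02
CON2 = 162 / 242.02 = 0.6694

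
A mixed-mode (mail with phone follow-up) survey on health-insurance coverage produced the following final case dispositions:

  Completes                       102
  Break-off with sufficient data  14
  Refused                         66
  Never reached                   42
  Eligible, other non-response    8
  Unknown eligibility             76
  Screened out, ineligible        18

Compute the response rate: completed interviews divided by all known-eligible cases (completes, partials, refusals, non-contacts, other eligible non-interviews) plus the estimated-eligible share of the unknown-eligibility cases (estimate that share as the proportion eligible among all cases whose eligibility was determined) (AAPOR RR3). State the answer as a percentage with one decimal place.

Numerator → 102
Known eligible → 102 + 14 + 66 + 42 + 8 = 232
e = 232 / (232 + 18) = 232 / 250 = 0.9280
e × U → 0.9280 × 76 = 70.53
Denom → 232 + 70.53 = 302.53
RR3 = 102 / 302.53 = 0.3372

33.7%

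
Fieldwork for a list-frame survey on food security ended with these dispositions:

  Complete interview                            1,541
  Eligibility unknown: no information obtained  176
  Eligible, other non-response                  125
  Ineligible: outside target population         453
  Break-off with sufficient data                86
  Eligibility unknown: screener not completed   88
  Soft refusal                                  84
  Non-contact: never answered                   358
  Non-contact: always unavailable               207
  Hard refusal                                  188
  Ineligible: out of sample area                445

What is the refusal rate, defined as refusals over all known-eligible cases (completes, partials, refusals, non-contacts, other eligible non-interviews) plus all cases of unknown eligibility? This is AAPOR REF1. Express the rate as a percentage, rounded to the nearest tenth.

9.5%

Refusals = 188 + 84 = 272
Non-contacts = 358 + 207 = 565
Unknown if eligible = 88 + 176 = 264
Not eligible = 453 + 445 = 898
Top: 272
Base: 1541 + 86 + 272 + 565 + 125 + 264 = 2853
REF1 = 272 / 2853 = 0.0953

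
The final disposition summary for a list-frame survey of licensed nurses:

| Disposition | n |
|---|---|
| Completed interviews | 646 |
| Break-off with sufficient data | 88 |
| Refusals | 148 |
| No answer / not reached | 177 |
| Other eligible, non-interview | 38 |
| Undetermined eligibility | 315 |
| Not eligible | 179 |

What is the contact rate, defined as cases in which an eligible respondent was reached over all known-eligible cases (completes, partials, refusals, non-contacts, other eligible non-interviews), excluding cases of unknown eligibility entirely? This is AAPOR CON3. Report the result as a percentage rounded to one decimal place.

83.9%

Num → 646 + 88 + 148 + 38 = 920
Base → 646 + 88 + 148 + 177 + 38 = 1097
CON3 = 920 / 1097 = 0.8387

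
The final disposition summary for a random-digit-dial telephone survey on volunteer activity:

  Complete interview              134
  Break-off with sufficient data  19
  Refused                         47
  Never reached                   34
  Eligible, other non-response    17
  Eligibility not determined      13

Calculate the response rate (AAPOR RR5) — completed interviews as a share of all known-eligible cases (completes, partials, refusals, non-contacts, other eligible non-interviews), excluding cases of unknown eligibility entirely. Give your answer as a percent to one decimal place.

Num → 134
Denominator → 134 + 19 + 47 + 34 + 17 = 251
RR5 = 134 / 251 = 0.5339

53.4%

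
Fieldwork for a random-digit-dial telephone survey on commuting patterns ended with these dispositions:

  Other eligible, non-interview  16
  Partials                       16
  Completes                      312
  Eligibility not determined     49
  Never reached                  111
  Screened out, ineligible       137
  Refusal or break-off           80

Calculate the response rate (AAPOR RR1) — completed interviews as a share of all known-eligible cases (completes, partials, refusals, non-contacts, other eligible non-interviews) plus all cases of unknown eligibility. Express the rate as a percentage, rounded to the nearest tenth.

53.4%

Numerator = 312
Denominator = 312 + 16 + 80 + 111 + 16 + 49 = 584
RR1 = 312 / 584 = 0.5342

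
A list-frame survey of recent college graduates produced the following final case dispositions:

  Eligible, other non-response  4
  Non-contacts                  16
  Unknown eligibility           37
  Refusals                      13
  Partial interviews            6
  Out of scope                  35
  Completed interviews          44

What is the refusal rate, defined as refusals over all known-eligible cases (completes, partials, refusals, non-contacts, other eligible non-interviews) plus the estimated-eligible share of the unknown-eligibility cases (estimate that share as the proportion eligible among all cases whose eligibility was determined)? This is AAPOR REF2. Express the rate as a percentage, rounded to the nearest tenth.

Numerator = 13
Known eligible = 44 + 6 + 13 + 16 + 4 = 83
e = 83 / (83 + 35) = 83 / 118 = 0.7034
Estimated eligible among unknowns = 0.7034 × 37 = 26.03
Denom = 83 + 26.03 = 109.03
REF2 = 13 / 109.03 = 0.1192

11.9%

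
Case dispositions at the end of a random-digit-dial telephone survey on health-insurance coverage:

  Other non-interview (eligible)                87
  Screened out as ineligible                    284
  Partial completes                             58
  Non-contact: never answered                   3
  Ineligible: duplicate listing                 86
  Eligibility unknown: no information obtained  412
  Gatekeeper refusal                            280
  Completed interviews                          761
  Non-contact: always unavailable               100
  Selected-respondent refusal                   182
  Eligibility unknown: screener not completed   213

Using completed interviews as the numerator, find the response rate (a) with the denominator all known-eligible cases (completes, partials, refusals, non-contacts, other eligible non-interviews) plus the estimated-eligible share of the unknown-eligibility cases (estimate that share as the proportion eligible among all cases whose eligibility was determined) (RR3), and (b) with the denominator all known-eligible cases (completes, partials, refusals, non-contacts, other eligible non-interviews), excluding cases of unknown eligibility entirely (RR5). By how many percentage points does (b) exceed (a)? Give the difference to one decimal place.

Refused = 280 + 182 = 462
Non-contacts = 3 + 100 = 103
Eligibility not determined = 213 + 412 = 625
Ineligible = 284 + 86 = 370
Num = 761
Known eligible = 761 + 58 + 462 + 103 + 87 = 1471
e = 1471 / (1471 + 370) = 1471 / 1841 = 0.7990
e × U = 0.7990 × 625 = 499.38
Denom = 1471 + 499.38 = 1970.38
RR3 = 761 / 1970.38 = 0.3862
Denom = 761 + 58 + 462 + 103 + 87 = 1471
RR5 = 761 / 1471 = 0.5173
Difference = 51.73 − 38.62 = 13.11 percentage points

13.1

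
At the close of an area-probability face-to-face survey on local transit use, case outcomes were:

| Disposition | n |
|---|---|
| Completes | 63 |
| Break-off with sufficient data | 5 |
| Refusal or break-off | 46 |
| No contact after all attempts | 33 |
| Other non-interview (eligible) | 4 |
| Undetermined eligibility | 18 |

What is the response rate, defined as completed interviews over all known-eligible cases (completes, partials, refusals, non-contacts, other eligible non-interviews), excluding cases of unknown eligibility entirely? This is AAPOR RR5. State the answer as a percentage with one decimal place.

Top → 63
Denom → 63 + 5 + 46 + 33 + 4 = 151
RR5 = 63 / 151 = 0.4172

41.7%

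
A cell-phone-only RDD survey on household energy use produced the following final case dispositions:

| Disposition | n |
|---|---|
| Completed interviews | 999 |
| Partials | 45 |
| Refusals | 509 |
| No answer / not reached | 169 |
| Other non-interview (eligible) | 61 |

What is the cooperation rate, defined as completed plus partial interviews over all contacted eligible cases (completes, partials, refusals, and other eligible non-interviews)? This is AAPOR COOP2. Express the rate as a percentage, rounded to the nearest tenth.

64.7%

Numerator = 999 + 45 = 1044
Denom = 999 + 45 + 509 + 61 = 1614
COOP2 = 1044 / 1614 = 0.6468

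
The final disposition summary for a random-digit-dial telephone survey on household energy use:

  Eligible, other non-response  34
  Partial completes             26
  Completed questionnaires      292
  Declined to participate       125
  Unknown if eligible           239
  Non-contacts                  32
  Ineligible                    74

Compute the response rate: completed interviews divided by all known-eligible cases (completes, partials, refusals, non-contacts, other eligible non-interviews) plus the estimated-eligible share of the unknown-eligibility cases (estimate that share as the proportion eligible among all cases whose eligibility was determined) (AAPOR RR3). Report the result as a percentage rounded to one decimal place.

Top → 292
Eligible (known) → 292 + 26 + 125 + 32 + 34 = 509
e = 509 / (509 + 74) = 509 / 583 = 0.8731
Eligible share of unknowns → 0.8731 × 239 = 208.67
Denom → 509 + 208.67 = 717.67
RR3 = 292 / 717.67 = 0.4069

40.7%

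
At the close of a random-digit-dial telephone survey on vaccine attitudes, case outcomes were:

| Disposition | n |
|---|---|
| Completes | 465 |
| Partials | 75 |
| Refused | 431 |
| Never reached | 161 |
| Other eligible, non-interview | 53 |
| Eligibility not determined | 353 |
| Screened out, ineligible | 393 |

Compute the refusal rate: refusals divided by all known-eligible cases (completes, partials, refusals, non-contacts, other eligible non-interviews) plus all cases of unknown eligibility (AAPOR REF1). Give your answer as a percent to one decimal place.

Top → 431
Denom → 465 + 75 + 431 + 161 + 53 + 353 = 1538
REF1 = 431 / 1538 = 0.2802

28.0%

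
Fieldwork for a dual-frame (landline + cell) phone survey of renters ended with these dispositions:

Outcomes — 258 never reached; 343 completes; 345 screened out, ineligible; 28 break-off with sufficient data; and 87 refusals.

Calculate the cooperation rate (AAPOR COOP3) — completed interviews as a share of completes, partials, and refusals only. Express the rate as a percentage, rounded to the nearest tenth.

Top: 343
Denominator: 343 + 28 + 87 = 458
COOP3 = 343 / 458 = 0.7489

74.9%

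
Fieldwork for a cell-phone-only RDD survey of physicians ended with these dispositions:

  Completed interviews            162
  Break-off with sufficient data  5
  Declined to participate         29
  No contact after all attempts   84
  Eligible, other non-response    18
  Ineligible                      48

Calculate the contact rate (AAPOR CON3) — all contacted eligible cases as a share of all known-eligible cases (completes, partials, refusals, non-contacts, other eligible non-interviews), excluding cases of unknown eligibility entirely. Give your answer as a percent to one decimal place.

71.8%

Num = 162 + 5 + 29 + 18 = 214
Base = 162 + 5 + 29 + 84 + 18 = 298
CON3 = 214 / 298 = 0.7181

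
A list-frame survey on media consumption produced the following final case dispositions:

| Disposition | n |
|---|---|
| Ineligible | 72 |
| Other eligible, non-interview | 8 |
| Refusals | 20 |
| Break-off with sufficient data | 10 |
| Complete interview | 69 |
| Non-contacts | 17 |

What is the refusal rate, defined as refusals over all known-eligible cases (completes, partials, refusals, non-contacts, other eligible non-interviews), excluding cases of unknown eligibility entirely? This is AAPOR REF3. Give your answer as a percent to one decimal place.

16.1%

Numerator = 20
Base = 69 + 10 + 20 + 17 + 8 = 124
REF3 = 20 / 124 = 0.1613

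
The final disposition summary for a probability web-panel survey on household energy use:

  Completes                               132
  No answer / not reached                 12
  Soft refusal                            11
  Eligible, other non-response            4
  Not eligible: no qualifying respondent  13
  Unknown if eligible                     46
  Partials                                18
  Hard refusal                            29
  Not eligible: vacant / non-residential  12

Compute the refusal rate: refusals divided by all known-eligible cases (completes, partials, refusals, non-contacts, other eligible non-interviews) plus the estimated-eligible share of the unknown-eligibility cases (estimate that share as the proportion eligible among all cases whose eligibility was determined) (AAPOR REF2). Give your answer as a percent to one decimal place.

16.2%

Declined to participate = 29 + 11 = 40
Not eligible = 13 + 12 = 25
Numerator → 40
Known eligible → 132 + 18 + 40 + 12 + 4 = 206
e = 206 / (206 + 25) = 206 / 231 = 0.8918
Estimated eligible among unknowns → 0.8918 × 46 = 41.02
Denom → 206 + 41.02 = 247.02
REF2 = 40 / 247.02 = 0.1619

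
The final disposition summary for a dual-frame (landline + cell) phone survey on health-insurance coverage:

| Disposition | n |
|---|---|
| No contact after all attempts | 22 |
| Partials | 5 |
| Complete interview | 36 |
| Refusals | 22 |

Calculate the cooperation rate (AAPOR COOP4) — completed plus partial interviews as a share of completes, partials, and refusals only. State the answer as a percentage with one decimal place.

65.1%

Top = 36 + 5 = 41
Denom = 36 + 5 + 22 = 63
COOP4 = 41 / 63 = 0.6508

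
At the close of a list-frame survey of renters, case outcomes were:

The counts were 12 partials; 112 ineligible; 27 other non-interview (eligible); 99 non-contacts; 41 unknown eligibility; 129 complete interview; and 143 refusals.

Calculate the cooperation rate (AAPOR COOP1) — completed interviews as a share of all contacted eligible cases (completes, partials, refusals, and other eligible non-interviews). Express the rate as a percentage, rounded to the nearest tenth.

Numerator: 129
Base: 129 + 12 + 143 + 27 = 311
COOP1 = 129 / 311 = 0.4148

41.5%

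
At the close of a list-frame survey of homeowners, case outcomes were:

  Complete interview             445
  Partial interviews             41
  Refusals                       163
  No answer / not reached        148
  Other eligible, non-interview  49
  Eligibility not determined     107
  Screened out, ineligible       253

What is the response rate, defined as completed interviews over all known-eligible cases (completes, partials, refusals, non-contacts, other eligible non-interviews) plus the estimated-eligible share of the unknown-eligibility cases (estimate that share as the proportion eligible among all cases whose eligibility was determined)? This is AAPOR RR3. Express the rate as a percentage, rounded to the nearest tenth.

Numerator → 445
Eligible (known) → 445 + 41 + 163 + 148 + 49 = 846
e = 846 / (846 + 253) = 846 / 1099 = 0.7698
e × U → 0.7698 × 107 = 82.37
Denom → 846 + 82.37 = 928.37
RR3 = 445 / 928.37 = 0.4793

47.9%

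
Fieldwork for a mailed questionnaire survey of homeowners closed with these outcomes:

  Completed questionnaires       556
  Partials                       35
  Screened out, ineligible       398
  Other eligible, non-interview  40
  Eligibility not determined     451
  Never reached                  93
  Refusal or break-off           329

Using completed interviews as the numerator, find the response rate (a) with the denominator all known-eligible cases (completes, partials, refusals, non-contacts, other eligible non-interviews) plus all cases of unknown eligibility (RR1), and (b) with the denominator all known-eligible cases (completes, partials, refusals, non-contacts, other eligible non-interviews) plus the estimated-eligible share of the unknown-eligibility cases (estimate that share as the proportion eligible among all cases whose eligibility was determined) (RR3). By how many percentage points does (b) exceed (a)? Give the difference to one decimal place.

3.3

Num → 556
Base → 556 + 35 + 329 + 93 + 40 + 451 = 1504
RR1 = 556 / 1504 = 0.3697
Known eligible → 556 + 35 + 329 + 93 + 40 = 1053
e = 1053 / (1053 + 398) = 1053 / 1451 = 0.7257
e × U → 0.7257 × 451 = 327.29
Base → 1053 + 327.29 = 1380.29
RR3 = 556 / 1380.29 = 0.4028
Difference = 40.28 − 36.97 = 3.31 percentage points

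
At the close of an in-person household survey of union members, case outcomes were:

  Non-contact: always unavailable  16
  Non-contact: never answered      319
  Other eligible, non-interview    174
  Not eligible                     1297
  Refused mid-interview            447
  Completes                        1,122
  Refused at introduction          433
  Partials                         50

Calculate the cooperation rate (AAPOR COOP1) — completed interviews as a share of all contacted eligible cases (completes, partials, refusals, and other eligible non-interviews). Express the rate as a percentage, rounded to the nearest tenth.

50.4%

Refusals = 433 + 447 = 880
No contact after all attempts = 319 + 16 = 335
Num: 1122
Base: 1122 + 50 + 880 + 174 = 2226
COOP1 = 1122 / 2226 = 0.5040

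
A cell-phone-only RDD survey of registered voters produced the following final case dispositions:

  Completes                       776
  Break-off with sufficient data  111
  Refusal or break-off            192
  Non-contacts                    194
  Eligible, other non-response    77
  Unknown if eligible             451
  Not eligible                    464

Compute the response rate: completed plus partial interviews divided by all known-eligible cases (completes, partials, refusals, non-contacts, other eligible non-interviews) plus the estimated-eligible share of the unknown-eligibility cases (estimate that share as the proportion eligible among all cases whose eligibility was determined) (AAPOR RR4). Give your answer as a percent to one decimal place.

52.6%

Num → 776 + 111 = 887
Known eligible → 776 + 111 + 192 + 194 + 77 = 1350
e = 1350 / (1350 + 464) = 1350 / 1814 = 0.7442
Eligible share of unknowns → 0.7442 × 451 = 335.63
Denom → 1350 + 335.63 = 1685.63
RR4 = 887 / 1685.63 = 0.5262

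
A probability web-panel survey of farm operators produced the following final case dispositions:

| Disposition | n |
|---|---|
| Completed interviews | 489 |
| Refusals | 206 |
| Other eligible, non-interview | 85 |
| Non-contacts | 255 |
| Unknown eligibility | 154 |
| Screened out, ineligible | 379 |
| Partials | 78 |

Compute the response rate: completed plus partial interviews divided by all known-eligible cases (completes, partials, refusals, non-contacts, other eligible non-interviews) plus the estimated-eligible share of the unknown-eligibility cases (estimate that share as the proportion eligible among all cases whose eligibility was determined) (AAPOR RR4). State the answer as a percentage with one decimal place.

46.2%

Numerator: 489 + 78 = 567
Eligible (known): 489 + 78 + 206 + 255 + 85 = 1113
e = 1113 / (1113 + 379) = 1113 / 1492 = 0.7460
e × U: 0.7460 × 154 = 114.88
Denominator: 1113 + 114.88 = 1227.88
RR4 = 567 / 1227.88 = 0.4618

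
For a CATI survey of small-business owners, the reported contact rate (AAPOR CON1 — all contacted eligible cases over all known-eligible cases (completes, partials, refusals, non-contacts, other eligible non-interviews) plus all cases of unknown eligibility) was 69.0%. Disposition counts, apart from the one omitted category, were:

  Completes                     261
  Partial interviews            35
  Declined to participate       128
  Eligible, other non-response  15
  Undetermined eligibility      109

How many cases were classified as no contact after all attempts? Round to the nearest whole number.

88

Numerator = 261 + 35 + 128 + 15 = 439
CON1 = 439 / D = 0.690
D = 439 / 0.690 = 636.2
Remaining denominator categories sum to 548
no contact after all attempts = 636.2 − 548 ≈ 88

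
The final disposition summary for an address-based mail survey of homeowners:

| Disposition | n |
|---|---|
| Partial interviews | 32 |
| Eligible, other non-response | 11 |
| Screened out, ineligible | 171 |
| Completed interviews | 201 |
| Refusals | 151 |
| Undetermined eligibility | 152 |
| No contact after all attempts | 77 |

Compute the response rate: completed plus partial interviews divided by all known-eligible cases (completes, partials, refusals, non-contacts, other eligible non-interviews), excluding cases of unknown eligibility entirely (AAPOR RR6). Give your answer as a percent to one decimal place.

49.4%

Numerator: 201 + 32 = 233
Denom: 201 + 32 + 151 + 77 + 11 = 472
RR6 = 233 / 472 = 0.4936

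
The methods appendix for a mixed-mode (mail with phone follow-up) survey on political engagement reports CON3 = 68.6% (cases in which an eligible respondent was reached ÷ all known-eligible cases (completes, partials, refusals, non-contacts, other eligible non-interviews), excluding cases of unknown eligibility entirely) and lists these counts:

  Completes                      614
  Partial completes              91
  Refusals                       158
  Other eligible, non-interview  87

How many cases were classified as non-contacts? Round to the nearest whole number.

435

Numerator: 614 + 91 + 158 + 87 = 950
CON3 = 950 / D = 0.686
D = 950 / 0.686 = 1384.8
Rest of base = 950
non-contacts = 1384.8 − 950 ≈ 435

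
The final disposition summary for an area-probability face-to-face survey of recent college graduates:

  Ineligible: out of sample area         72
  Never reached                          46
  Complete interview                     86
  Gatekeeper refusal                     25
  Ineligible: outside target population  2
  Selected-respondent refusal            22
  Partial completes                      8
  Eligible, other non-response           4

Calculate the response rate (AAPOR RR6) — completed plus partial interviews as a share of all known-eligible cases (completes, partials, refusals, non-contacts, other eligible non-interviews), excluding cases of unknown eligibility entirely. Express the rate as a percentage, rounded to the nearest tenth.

Refusal or break-off = 25 + 22 = 47
Out of scope = 2 + 72 = 74
Numerator: 86 + 8 = 94
Denom: 86 + 8 + 47 + 46 + 4 = 191
RR6 = 94 / 191 = 0.4921

49.2%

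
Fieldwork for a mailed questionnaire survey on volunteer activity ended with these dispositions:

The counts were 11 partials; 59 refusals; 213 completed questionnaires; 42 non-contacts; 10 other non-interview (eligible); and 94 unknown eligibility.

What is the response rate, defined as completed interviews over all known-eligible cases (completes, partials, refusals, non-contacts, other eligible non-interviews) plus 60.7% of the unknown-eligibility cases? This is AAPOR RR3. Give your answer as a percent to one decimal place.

Top → 213
Eligible (known) → 213 + 11 + 59 + 42 + 10 = 335
e × U → 0.6070 × 94 = 57.06
Base → 335 + 57.06 = 392.06
RR3 = 213 / 392.06 = 0.5433

54.3%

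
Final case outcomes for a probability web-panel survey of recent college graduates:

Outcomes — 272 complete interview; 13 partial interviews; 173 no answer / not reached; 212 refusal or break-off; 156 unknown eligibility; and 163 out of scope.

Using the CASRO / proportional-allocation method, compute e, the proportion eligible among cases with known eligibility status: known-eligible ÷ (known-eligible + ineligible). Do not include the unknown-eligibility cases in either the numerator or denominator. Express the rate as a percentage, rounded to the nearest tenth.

Eligible (known): 272 + 13 + 212 + 173 = 670
e = 670 / (670 + 163) = 670 / 833 = 0.8043

80.4%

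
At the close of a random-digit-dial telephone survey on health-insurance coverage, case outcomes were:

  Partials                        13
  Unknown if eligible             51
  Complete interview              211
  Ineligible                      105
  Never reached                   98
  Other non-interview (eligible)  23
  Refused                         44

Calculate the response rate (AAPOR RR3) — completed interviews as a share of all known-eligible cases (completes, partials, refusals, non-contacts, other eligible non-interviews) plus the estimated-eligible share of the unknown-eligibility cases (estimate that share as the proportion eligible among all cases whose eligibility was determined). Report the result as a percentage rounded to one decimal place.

Top: 211
Determined eligible: 211 + 13 + 44 + 98 + 23 = 389
e = 389 / (389 + 105) = 389 / 494 = 0.7874
e × U: 0.7874 × 51 = 40.16
Base: 389 + 40.16 = 429.16
RR3 = 211 / 429.16 = 0.4917

49.2%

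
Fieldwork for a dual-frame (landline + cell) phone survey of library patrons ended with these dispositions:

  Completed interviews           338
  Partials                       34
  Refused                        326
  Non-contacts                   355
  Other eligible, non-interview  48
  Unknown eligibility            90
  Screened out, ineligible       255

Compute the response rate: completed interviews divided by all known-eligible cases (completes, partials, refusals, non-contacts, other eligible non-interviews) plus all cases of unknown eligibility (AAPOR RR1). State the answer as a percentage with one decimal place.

Top = 338
Denominator = 338 + 34 + 326 + 355 + 48 + 90 = 1191
RR1 = 338 / 1191 = 0.2838

28.4%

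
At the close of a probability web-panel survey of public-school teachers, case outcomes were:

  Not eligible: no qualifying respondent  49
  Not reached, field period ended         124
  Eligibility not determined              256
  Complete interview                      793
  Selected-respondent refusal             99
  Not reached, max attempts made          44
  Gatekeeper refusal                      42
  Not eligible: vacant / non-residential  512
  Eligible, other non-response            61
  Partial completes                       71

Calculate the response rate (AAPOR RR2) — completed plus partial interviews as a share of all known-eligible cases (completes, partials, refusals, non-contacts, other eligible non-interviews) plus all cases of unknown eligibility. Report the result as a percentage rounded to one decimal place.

58.0%

Refusal or break-off = 42 + 99 = 141
Non-contacts = 124 + 44 = 168
Out of scope = 49 + 512 = 561
Num = 793 + 71 = 864
Denominator = 793 + 71 + 141 + 168 + 61 + 256 = 1490
RR2 = 864 / 1490 = 0.5799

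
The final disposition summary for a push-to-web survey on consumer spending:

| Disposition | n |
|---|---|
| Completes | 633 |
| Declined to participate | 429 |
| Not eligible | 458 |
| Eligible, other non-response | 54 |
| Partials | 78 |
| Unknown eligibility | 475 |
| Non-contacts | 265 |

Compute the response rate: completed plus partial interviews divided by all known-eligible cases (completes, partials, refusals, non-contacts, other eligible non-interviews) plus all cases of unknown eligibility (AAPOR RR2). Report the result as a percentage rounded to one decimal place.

36.8%

Numerator: 633 + 78 = 711
Denom: 633 + 78 + 429 + 265 + 54 + 475 = 1934
RR2 = 711 / 1934 = 0.3676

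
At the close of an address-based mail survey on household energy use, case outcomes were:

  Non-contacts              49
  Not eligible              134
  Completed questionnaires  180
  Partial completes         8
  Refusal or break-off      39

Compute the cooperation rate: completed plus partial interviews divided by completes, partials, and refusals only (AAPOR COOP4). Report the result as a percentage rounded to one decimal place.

Numerator → 180 + 8 = 188
Denominator → 180 + 8 + 39 = 227
COOP4 = 188 / 227 = 0.8282

82.8%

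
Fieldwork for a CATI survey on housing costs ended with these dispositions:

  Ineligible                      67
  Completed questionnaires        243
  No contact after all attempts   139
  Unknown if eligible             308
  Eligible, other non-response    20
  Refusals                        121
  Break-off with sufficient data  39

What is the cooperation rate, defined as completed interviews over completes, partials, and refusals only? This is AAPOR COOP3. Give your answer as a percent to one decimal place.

60.3%

Top → 243
Denominator → 243 + 39 + 121 = 403
COOP3 = 243 / 403 = 0.6030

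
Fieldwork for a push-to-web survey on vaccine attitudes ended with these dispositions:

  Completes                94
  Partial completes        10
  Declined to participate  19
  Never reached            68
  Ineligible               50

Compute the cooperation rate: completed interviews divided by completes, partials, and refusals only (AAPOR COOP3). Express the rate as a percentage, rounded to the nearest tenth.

76.4%

Numerator: 94
Denominator: 94 + 10 + 19 = 123
COOP3 = 94 / 123 = 0.7642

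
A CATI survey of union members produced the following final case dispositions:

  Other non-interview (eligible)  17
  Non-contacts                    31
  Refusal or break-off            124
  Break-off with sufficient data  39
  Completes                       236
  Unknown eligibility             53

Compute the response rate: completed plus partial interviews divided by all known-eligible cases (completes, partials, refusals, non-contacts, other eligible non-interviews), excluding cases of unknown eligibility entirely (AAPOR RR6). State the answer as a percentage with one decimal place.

Numerator = 236 + 39 = 275
Denom = 236 + 39 + 124 + 31 + 17 = 447
RR6 = 275 / 447 = 0.6152

61.5%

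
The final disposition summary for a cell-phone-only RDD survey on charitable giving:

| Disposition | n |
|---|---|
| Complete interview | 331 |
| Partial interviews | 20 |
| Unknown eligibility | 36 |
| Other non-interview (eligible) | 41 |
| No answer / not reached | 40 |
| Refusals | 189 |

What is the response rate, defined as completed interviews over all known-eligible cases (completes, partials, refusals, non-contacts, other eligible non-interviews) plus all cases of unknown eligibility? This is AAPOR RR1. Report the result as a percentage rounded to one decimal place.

50.4%

Top = 331
Denominator = 331 + 20 + 189 + 40 + 41 + 36 = 657
RR1 = 331 / 657 = 0.5038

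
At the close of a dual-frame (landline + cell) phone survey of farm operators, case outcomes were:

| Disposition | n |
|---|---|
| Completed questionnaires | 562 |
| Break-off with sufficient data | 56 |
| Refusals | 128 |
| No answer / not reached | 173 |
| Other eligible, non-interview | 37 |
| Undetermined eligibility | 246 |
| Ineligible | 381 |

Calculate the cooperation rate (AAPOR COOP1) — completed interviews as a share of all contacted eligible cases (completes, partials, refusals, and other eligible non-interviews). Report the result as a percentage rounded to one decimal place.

71.8%

Top → 562
Base → 562 + 56 + 128 + 37 = 783
COOP1 = 562 / 783 = 0.7178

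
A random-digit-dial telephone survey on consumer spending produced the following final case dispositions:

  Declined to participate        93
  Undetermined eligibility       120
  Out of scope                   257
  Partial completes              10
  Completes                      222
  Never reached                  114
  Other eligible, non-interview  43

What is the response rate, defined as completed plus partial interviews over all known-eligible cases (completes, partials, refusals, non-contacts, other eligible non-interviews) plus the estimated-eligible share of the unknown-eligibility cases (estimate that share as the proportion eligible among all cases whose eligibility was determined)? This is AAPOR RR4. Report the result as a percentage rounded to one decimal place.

Num → 222 + 10 = 232
Known eligible → 222 + 10 + 93 + 114 + 43 = 482
e = 482 / (482 + 257) = 482 / 739 = 0.6522
Estimated eligible among unknowns → 0.6522 × 120 = 78.26
Denominator → 482 + 78.26 = 560.26
RR4 = 232 / 560.26 = 0.4141

41.4%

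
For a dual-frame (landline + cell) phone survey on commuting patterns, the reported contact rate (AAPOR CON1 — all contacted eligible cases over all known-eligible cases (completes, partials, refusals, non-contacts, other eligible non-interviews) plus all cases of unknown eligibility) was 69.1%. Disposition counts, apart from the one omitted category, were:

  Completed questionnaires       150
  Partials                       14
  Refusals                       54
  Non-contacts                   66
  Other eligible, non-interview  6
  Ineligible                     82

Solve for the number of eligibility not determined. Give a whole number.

34

Numerator → 150 + 14 + 54 + 6 = 224
CON1 = 224 / D = 0.691
D = 224 / 0.691 = 324.2
Other denominator terms total 290
eligibility not determined = 324.2 − 290 ≈ 34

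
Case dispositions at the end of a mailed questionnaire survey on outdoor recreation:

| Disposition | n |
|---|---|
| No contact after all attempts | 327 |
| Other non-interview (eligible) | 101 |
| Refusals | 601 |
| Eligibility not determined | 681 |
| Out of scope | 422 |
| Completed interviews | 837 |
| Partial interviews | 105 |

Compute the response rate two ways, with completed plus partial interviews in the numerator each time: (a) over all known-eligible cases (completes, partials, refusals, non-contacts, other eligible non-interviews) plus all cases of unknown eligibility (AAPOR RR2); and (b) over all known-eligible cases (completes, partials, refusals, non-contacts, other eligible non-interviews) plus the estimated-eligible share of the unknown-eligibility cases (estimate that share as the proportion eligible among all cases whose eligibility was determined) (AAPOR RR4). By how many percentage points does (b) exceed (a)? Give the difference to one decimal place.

1.7

Num = 837 + 105 = 942
Denominator = 837 + 105 + 601 + 327 + 101 + 681 = 2652
RR2 = 942 / 2652 = 0.3552
Known eligible = 837 + 105 + 601 + 327 + 101 = 1971
e = 1971 / (1971 + 422) = 1971 / 2393 = 0.8237
e × U = 0.8237 × 681 = 560.94
Denominator = 1971 + 560.94 = 2531.94
RR4 = 942 / 2531.94 = 0.3720
Difference = 37.20 − 35.52 = 1.68 percentage points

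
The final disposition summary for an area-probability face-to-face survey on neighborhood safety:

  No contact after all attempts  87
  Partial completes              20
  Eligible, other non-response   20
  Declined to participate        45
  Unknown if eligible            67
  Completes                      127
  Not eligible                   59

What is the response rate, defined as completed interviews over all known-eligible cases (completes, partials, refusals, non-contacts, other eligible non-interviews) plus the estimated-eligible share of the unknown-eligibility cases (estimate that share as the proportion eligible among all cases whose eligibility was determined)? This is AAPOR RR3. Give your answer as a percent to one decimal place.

Num: 127
Eligible (known): 127 + 20 + 45 + 87 + 20 = 299
e = 299 / (299 + 59) = 299 / 358 = 0.8352
Eligible share of unknowns: 0.8352 × 67 = 55.96
Denom: 299 + 55.96 = 354.96
RR3 = 127 / 354.96 = 0.3578

35.8%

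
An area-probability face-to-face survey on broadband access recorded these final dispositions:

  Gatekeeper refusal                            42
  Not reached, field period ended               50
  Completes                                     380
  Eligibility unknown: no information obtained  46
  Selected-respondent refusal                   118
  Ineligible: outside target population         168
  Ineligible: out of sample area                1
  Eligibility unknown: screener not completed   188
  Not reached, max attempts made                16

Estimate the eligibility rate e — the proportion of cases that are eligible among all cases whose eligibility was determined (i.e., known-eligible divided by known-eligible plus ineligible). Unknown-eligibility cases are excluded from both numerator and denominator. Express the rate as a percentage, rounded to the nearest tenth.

78.2%

Declined to participate = 42 + 118 = 160
No answer / not reached = 50 + 16 = 66
Unknown if eligible = 188 + 46 = 234
Screened out, ineligible = 168 + 1 = 169
Known eligible → 380 + 160 + 66 = 606
e = 606 / (606 + 169) = 606 / 775 = 0.7819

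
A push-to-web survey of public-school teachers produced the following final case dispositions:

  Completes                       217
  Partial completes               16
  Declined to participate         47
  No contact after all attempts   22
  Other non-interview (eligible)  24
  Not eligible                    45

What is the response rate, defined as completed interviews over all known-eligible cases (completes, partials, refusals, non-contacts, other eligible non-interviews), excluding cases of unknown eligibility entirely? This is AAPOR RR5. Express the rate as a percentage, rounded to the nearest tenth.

Top: 217
Base: 217 + 16 + 47 + 22 + 24 = 326
RR5 = 217 / 326 = 0.6656

66.6%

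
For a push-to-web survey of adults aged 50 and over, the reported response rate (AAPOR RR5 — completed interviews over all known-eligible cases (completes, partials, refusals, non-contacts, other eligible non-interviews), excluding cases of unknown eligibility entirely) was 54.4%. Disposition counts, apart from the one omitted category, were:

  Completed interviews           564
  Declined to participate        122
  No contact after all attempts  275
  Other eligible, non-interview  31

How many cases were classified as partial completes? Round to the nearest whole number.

RR5 = 564 / D = 0.544
D = 564 / 0.544 = 1036.8
Other denominator terms total 992
partial completes = 1036.8 − 992 ≈ 45

45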